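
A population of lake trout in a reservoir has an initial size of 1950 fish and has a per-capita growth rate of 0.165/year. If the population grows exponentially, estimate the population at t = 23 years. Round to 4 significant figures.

86730 fish

N(t) = N₀·e^(rt) = 1950 × e^(0.165×23) = 1950 × e^3.795.
e^3.795 ≈ 44.478, so N ≈ 1950 × 44.478 = 86732.6.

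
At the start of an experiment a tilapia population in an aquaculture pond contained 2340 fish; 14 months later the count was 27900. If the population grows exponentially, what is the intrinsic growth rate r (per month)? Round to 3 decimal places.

0.177 per month

From N(t) = N₀·e^(rt): e^(r·14) = 27900/2340 = 11.923.
r·14 = ln(11.923) = 2.4785, so r = 2.4785/14 = 0.17703.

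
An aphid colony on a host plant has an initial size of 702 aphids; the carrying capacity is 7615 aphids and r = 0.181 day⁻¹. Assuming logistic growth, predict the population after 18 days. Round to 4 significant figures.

A = (K − N₀)/N₀ = (7615 − 702)/702 = 9.8476.
N(t) = K/(1 + A·e^(−rt)) = 7615/(1 + 9.8476×e^(−0.181×18)).
e^(−3.258) = 0.038465; denominator = 1 + 9.8476×0.038465 = 1.3788.
N = 7615/1.3788 = 5522.96.

5523 aphids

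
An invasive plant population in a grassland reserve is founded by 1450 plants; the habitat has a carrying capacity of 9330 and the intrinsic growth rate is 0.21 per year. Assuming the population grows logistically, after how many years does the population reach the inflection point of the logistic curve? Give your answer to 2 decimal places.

8.06 years

Logistic growth is fastest at N = K/2 = 4665.
A = (K − N₀)/N₀ = 5.4345. Set K/(1 + A·e^(−rt)) = K/2 → A·e^(−rt) = 1.
e^(−0.21t) = 1/5.4345 = 0.18401, so t = ln(5.4345)/0.21 = 1.6928/0.21 = 8.0608.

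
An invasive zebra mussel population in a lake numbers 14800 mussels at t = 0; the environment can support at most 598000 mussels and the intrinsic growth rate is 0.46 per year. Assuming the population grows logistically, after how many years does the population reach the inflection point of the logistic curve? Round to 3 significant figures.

Logistic growth is fastest at N = K/2 = 299000.
A = (K − N₀)/N₀ = 39.405. Set K/(1 + A·e^(−rt)) = K/2 → A·e^(−rt) = 1.
e^(−0.46t) = 1/39.405 = 0.0253772, so t = ln(39.405)/0.46 = 3.6739/0.46 = 7.9867.

7.99 years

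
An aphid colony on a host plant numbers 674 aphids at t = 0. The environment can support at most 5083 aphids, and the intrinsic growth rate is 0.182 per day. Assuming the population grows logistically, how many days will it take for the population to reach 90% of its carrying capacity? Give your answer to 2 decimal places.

22.39 days

A = (K − N₀)/N₀ = (5083 − 674)/674 = 6.5415.
Solve 5083/(1 + 6.5415·e^(−0.182t)) = 4574.7: 1 + 6.5415·e^(−0.182t) = 1.1111, so e^(−0.182t) = 0.0169855.
−0.182·t = ln(0.0169855) = -4.0754, so t = 4.0754/0.182 = 22.392.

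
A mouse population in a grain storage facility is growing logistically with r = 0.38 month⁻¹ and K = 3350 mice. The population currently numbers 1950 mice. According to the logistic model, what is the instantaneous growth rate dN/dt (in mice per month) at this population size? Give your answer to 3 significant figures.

dN/dt = rN(1 − N/K) = 0.38 × 1950 × (1 − 1950/3350).
1 − 1950/3350 = 0.41791; dN/dt = 0.38 × 1950 × 0.41791 = 309.67.

310 mice per month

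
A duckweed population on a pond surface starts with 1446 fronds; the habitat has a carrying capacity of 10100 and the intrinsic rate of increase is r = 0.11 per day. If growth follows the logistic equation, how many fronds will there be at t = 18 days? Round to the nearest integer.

A = (K − N₀)/N₀ = (10100 − 1446)/1446 = 5.9848.
N(t) = K/(1 + A·e^(−rt)) = 10100/(1 + 5.9848×e^(−0.11×18)).
e^(−1.98) = 0.13807; denominator = 1 + 5.9848×0.13807 = 1.8263.
N = 10100/1.8263 = 5530.26.

5530 fronds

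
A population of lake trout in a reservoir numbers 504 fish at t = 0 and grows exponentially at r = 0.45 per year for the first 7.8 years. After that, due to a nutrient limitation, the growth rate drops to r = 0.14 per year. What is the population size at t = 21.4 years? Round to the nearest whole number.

Phase 1: N(7.8) = 504·e^(0.45×7.8) = 504·e^3.51 = 16857.9.
Phase 2 runs for 21.4 − 7.8 = 13.6 years at r = 0.14.
N(21.4) = 16857.9·e^(0.14×13.6) = 16857.9·e^1.904 = 113162.

113162 fish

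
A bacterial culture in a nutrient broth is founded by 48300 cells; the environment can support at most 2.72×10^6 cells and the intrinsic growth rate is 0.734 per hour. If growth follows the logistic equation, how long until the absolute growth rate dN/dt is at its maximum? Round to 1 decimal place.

Logistic growth is fastest at N = K/2 = 1.36×10^6.
A = (K − N₀)/N₀ = 55.315. Set K/(1 + A·e^(−rt)) = K/2 → A·e^(−rt) = 1.
e^(−0.734t) = 1/55.315 = 0.0180784, so t = ln(55.315)/0.734 = 4.013/0.734 = 5.4674.

5.5 hours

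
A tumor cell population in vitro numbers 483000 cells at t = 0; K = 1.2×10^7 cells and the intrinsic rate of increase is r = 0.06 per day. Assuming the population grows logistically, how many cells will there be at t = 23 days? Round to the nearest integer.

1714575 cells

A = (K − N₀)/N₀ = (1.2×10^7 − 483000)/483000 = 23.845.
N(t) = K/(1 + A·e^(−rt)) = 1.2×10^7/(1 + 23.845×e^(−0.06×23)).
e^(−1.38) = 0.25158; denominator = 1 + 23.845×0.25158 = 6.9988.
N = 1.2×10^7/6.9988 = 1.714575×10^6.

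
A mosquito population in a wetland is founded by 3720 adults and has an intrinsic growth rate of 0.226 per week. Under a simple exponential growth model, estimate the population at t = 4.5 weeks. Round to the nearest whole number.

N(t) = N₀·e^(rt) = 3720 × e^(0.226×4.5) = 3720 × e^1.017.
e^1.017 ≈ 2.7649, so N ≈ 3720 × 2.7649 = 10285.4.

10285 adults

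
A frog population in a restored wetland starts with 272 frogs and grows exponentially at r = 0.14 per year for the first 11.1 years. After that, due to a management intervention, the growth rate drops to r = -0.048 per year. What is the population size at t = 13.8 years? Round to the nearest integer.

Phase 1: N(11.1) = 272·e^(0.14×11.1) = 272·e^1.554 = 1286.66.
Phase 2 runs for 13.8 − 11.1 = 2.7 years at r = -0.048.
N(13.8) = 1286.66·e^(-0.048×2.7) = 1286.66·e^-0.1296 = 1130.26.

1130 frogs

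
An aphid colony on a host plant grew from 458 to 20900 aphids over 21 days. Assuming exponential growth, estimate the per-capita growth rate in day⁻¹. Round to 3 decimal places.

0.182 per day

From N(t) = N₀·e^(rt): e^(r·21) = 20900/458 = 45.633.
r·21 = ln(45.633) = 3.8206, so r = 3.8206/21 = 0.18194.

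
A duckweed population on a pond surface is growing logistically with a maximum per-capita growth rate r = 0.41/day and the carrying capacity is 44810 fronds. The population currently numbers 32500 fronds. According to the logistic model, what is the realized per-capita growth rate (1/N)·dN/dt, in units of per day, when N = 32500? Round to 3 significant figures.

0.113 per day

(1/N)·dN/dt = r(1 − N/K) = 0.41 × (1 − 32500/44810).
= 0.41 × 0.27472 = 0.11263.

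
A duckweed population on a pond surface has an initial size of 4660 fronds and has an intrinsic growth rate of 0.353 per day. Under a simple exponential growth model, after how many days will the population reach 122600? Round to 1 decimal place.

Set N₀·e^(rt) = 122600: e^(0.353·t) = 122600/4660 = 26.309.
0.353·t = ln(26.309) = 3.2699, so t = 3.2699/0.353 = 9.2632.

9.3 days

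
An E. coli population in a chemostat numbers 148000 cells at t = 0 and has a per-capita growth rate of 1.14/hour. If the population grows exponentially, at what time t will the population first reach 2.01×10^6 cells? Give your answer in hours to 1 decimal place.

2.3 hours

Set N₀·e^(rt) = 2.01×10^6: e^(1.14·t) = 2.01×10^6/148000 = 13.581.
1.14·t = ln(13.581) = 2.6087, so t = 2.6087/1.14 = 2.2883.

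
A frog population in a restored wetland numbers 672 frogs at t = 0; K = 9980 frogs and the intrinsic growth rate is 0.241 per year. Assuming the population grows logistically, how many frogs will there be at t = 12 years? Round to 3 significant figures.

5640 frogs

A = (K − N₀)/N₀ = (9980 − 672)/672 = 13.851.
N(t) = K/(1 + A·e^(−rt)) = 9980/(1 + 13.851×e^(−0.241×12)).
e^(−2.892) = 0.055465; denominator = 1 + 13.851×0.055465 = 1.7683.
N = 9980/1.7683 = 5643.97.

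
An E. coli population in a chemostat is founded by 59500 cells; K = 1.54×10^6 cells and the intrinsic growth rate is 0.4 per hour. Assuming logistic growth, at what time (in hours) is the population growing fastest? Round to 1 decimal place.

8.0 hours

Logistic growth is fastest at N = K/2 = 770000.
A = (K − N₀)/N₀ = 24.882. Set K/(1 + A·e^(−rt)) = K/2 → A·e^(−rt) = 1.
e^(−0.4t) = 1/24.882 = 0.0401891, so t = ln(24.882)/0.4 = 3.2142/0.4 = 8.0354.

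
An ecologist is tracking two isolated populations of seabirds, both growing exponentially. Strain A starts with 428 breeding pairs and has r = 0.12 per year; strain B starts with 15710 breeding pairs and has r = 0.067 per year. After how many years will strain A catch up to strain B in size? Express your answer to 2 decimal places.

67.98 years

Set 428·e^(0.12t) = 15710·e^(0.067t).
e^((0.12 − 0.067)t) = 15710/428 → e^(0.053·t) = 36.706.
0.053·t = ln(36.706) = 3.6029, so t = 3.6029/0.053 = 67.98.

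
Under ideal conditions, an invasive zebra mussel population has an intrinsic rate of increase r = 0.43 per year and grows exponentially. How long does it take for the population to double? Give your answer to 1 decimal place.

Doubling time t_d = ln(2)/r = 0.6931/0.43 = 1.612.

1.6 years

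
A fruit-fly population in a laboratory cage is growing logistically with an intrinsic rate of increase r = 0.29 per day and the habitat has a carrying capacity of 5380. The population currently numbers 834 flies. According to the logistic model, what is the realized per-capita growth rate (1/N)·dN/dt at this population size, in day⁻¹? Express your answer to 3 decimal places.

(1/N)·dN/dt = r(1 − N/K) = 0.29 × (1 − 834/5380).
= 0.29 × 0.84498 = 0.24504.

0.245 per day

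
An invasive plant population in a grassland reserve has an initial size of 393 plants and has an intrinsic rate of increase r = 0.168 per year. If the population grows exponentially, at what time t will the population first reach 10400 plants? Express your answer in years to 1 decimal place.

Set N₀·e^(rt) = 10400: e^(0.168·t) = 10400/393 = 26.463.
0.168·t = ln(26.463) = 3.2758, so t = 3.2758/0.168 = 19.499.

19.5 years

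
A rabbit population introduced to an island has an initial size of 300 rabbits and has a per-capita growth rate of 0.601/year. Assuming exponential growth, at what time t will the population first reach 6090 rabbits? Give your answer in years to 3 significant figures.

5.01 years

Set N₀·e^(rt) = 6090: e^(0.601·t) = 6090/300 = 20.3.
0.601·t = ln(20.3) = 3.0106, so t = 3.0106/0.601 = 5.0094.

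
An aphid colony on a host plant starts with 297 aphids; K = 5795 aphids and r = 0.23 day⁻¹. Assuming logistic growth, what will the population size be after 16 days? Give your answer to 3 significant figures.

A = (K − N₀)/N₀ = (5795 − 297)/297 = 18.512.
N(t) = K/(1 + A·e^(−rt)) = 5795/(1 + 18.512×e^(−0.23×16)).
e^(−3.68) = 0.025223; denominator = 1 + 18.512×0.025223 = 1.4669.
N = 5795/1.4669 = 3950.45.

3950 aphids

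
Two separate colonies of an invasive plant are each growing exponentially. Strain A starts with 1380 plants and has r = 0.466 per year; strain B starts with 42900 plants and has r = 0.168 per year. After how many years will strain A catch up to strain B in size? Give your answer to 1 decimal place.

Set 1380·e^(0.466t) = 42900·e^(0.168t).
e^((0.466 − 0.168)t) = 42900/1380 → e^(0.298·t) = 31.087.
0.298·t = ln(31.087) = 3.4368, so t = 3.4368/0.298 = 11.533.

11.5 years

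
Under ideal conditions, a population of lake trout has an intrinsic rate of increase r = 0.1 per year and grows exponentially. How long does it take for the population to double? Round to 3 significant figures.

Doubling time t_d = ln(2)/r = 0.6931/0.1 = 6.9315.

6.93 years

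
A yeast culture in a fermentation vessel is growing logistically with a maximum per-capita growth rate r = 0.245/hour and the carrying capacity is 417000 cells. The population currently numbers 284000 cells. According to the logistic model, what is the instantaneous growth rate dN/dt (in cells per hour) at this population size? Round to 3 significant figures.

22200 cells per hour

dN/dt = rN(1 − N/K) = 0.245 × 284000 × (1 − 284000/417000).
1 − 284000/417000 = 0.31894; dN/dt = 0.245 × 284000 × 0.31894 = 22192.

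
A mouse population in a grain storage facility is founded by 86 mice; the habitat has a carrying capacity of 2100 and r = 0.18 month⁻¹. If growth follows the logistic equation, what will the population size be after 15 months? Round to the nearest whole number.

816 mice

A = (K − N₀)/N₀ = (2100 − 86)/86 = 23.419.
N(t) = K/(1 + A·e^(−rt)) = 2100/(1 + 23.419×e^(−0.18×15)).
e^(−2.7) = 0.067206; denominator = 1 + 23.419×0.067206 = 2.5739.
N = 2100/2.5739 = 815.895.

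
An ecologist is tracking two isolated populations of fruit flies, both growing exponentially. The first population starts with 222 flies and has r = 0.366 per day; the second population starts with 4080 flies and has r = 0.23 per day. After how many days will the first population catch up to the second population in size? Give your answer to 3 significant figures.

21.4 days

Set 222·e^(0.366t) = 4080·e^(0.23t).
e^((0.366 − 0.23)t) = 4080/222 → e^(0.136·t) = 18.378.
0.136·t = ln(18.378) = 2.9112, so t = 2.9112/0.136 = 21.406.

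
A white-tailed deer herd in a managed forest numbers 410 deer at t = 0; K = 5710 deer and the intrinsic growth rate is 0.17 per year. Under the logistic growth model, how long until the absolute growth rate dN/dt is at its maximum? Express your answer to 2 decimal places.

15.05 years

Logistic growth is fastest at N = K/2 = 2855.
A = (K − N₀)/N₀ = 12.927. Set K/(1 + A·e^(−rt)) = K/2 → A·e^(−rt) = 1.
e^(−0.17t) = 1/12.927 = 0.0773585, so t = ln(12.927)/0.17 = 2.5593/0.17 = 15.055.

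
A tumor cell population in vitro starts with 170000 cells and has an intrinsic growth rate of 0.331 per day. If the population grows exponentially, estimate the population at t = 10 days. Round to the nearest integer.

N(t) = N₀·e^(rt) = 170000 × e^(0.331×10) = 170000 × e^3.31.
e^3.31 ≈ 27.385, so N ≈ 170000 × 27.385 = 4.655471×10^6.

4655471 cells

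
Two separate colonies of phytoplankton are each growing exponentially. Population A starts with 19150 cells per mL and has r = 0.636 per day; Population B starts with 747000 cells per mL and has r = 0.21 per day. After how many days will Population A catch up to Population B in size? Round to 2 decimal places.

Set 19150·e^(0.636t) = 747000·e^(0.21t).
e^((0.636 − 0.21)t) = 747000/19150 → e^(0.426·t) = 39.008.
0.426·t = ln(39.008) = 3.6638, so t = 3.6638/0.426 = 8.6004.

8.60 days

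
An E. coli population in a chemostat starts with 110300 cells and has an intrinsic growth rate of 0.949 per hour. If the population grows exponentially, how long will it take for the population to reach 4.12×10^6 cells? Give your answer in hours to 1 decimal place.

3.8 hours

Set N₀·e^(rt) = 4.12×10^6: e^(0.949·t) = 4.12×10^6/110300 = 37.353.
0.949·t = ln(37.353) = 3.6204, so t = 3.6204/0.949 = 3.815.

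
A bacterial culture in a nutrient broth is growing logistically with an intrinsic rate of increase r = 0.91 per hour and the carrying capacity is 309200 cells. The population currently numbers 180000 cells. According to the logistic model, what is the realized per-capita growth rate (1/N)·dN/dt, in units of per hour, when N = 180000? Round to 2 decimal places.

0.38 per hour

(1/N)·dN/dt = r(1 − N/K) = 0.91 × (1 − 180000/309200).
= 0.91 × 0.41785 = 0.38025.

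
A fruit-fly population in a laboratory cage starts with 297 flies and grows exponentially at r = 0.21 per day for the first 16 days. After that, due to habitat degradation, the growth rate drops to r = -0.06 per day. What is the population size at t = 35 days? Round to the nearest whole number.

Phase 1: N(16) = 297·e^(0.21×16) = 297·e^3.36 = 8550.39.
Phase 2 runs for 35 − 16 = 19 days at r = -0.06.
N(35) = 8550.39·e^(-0.06×19) = 8550.39·e^-1.14 = 2734.58.

2735 flies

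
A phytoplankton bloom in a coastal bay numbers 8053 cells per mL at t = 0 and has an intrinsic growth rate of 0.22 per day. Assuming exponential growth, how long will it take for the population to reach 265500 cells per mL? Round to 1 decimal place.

Set N₀·e^(rt) = 265500: e^(0.22·t) = 265500/8053 = 32.969.
0.22·t = ln(32.969) = 3.4956, so t = 3.4956/0.22 = 15.889.

15.9 days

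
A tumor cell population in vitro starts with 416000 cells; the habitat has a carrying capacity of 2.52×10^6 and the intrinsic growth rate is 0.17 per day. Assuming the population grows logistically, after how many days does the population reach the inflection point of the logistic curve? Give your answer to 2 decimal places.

9.53 days

Logistic growth is fastest at N = K/2 = 1.26×10^6.
A = (K − N₀)/N₀ = 5.0577. Set K/(1 + A·e^(−rt)) = K/2 → A·e^(−rt) = 1.
e^(−0.17t) = 1/5.0577 = 0.197719, so t = ln(5.0577)/0.17 = 1.6209/0.17 = 9.5348.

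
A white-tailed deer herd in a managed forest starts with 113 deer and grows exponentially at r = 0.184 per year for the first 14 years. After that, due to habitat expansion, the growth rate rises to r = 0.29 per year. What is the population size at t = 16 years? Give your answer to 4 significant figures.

2653 deer

Phase 1: N(14) = 113·e^(0.184×14) = 113·e^2.576 = 1485.32.
Phase 2 runs for 16 − 14 = 2 years at r = 0.29.
N(16) = 1485.32·e^(0.29×2) = 1485.32·e^0.58 = 2652.84.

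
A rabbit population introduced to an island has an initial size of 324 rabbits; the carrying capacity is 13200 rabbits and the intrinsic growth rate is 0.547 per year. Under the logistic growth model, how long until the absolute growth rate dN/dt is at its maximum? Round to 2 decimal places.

Logistic growth is fastest at N = K/2 = 6600.
A = (K − N₀)/N₀ = 39.741. Set K/(1 + A·e^(−rt)) = K/2 → A·e^(−rt) = 1.
e^(−0.547t) = 1/39.741 = 0.0251631, so t = ln(39.741)/0.547 = 3.6824/0.547 = 6.732.

6.73 years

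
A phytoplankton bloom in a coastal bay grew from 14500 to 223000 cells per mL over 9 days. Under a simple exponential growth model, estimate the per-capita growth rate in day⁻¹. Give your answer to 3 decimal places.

From N(t) = N₀·e^(rt): e^(r·9) = 223000/14500 = 15.379.
r·9 = ln(15.379) = 2.733, so r = 2.733/9 = 0.30367.

0.304 per day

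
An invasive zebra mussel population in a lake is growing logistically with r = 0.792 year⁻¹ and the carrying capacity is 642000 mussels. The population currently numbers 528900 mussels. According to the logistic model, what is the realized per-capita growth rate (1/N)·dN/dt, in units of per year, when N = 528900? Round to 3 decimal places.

0.140 per year

(1/N)·dN/dt = r(1 − N/K) = 0.792 × (1 − 528900/642000).
= 0.792 × 0.17617 = 0.13953.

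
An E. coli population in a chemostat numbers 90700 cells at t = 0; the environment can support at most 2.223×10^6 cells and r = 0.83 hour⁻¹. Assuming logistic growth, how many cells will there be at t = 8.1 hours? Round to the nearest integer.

2161863 cells

A = (K − N₀)/N₀ = (2.223×10^6 − 90700)/90700 = 23.509.
N(t) = K/(1 + A·e^(−rt)) = 2.223×10^6/(1 + 23.509×e^(−0.83×8.1)).
e^(−6.723) = 0.0012029; denominator = 1 + 23.509×0.0012029 = 1.0283.
N = 2.223×10^6/1.0283 = 2.161863×10^6.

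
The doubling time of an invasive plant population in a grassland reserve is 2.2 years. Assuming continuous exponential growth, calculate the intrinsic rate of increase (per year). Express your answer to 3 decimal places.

0.315 per year

r = ln(2)/t_d = 0.6931/2.2 = 0.31507.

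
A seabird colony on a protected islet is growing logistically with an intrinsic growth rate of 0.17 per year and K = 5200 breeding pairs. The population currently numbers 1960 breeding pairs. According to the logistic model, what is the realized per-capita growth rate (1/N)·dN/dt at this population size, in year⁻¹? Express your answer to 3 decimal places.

0.106 per year

(1/N)·dN/dt = r(1 − N/K) = 0.17 × (1 − 1960/5200).
= 0.17 × 0.62308 = 0.10592.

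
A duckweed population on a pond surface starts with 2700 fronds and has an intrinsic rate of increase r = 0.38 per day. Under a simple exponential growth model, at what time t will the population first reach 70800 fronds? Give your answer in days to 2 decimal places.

8.60 days

Set N₀·e^(rt) = 70800: e^(0.38·t) = 70800/2700 = 26.222.
0.38·t = ln(26.222) = 3.2666, so t = 3.2666/0.38 = 8.5963.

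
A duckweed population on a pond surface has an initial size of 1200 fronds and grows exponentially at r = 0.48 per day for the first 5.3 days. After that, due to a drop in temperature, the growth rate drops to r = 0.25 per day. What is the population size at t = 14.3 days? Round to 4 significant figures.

Phase 1: N(5.3) = 1200·e^(0.48×5.3) = 1200·e^2.544 = 15276.6.
Phase 2 runs for 14.3 − 5.3 = 9 days at r = 0.25.
N(14.3) = 15276.6·e^(0.25×9) = 15276.6·e^2.25 = 144940.

144900 fronds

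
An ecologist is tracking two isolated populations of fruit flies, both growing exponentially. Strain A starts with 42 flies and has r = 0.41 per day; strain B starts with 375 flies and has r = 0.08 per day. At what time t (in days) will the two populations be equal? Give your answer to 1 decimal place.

Set 42·e^(0.41t) = 375·e^(0.08t).
e^((0.41 − 0.08)t) = 375/42 → e^(0.33·t) = 8.9286.
0.33·t = ln(8.9286) = 2.1893, so t = 2.1893/0.33 = 6.6341.

6.6 days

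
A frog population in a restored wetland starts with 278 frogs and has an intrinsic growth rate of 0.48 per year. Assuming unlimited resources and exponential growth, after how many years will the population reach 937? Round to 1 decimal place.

2.5 years

Set N₀·e^(rt) = 937: e^(0.48·t) = 937/278 = 3.3705.
0.48·t = ln(3.3705) = 1.2151, so t = 1.2151/0.48 = 2.5314.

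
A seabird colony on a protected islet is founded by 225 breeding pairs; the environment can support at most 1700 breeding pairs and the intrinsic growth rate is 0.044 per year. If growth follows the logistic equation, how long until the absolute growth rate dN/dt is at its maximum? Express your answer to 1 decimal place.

Logistic growth is fastest at N = K/2 = 850.
A = (K − N₀)/N₀ = 6.5556. Set K/(1 + A·e^(−rt)) = K/2 → A·e^(−rt) = 1.
e^(−0.044t) = 1/6.5556 = 0.152542, so t = ln(6.5556)/0.044 = 1.8803/0.044 = 42.734.

42.7 years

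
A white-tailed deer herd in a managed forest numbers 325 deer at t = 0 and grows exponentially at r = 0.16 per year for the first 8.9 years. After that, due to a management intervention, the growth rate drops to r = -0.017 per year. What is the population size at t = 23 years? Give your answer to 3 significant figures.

Phase 1: N(8.9) = 325·e^(0.16×8.9) = 325·e^1.424 = 1349.95.
Phase 2 runs for 23 − 8.9 = 14.1 years at r = -0.017.
N(23) = 1349.95·e^(-0.017×14.1) = 1349.95·e^-0.2397 = 1062.23.

1060 deer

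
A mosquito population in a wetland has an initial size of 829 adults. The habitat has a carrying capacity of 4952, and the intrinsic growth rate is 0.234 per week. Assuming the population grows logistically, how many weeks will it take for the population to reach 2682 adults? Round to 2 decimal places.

7.57 weeks

A = (K − N₀)/N₀ = (4952 − 829)/829 = 4.9735.
Solve 4952/(1 + 4.9735·e^(−0.234t)) = 2682: 1 + 4.9735·e^(−0.234t) = 1.8464, so e^(−0.234t) = 0.17018.
−0.234·t = ln(0.17018) = -1.7709, so t = 1.7709/0.234 = 7.5679.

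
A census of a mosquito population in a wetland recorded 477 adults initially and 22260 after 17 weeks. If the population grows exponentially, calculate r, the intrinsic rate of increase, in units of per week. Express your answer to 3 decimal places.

From N(t) = N₀·e^(rt): e^(r·17) = 22260/477 = 46.667.
r·17 = ln(46.667) = 3.843, so r = 3.843/17 = 0.22606.

0.226 per week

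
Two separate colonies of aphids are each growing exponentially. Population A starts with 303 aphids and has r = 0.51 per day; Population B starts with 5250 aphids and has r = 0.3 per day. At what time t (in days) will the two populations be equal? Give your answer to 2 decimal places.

Set 303·e^(0.51t) = 5250·e^(0.3t).
e^((0.51 − 0.3)t) = 5250/303 → e^(0.21·t) = 17.327.
0.21·t = ln(17.327) = 2.8523, so t = 2.8523/0.21 = 13.582.

13.58 days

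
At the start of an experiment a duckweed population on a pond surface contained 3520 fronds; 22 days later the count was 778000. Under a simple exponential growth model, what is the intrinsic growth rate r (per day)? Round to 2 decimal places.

0.25 per day

From N(t) = N₀·e^(rt): e^(r·22) = 778000/3520 = 221.02.
r·22 = ln(221.02) = 5.3983, so r = 5.3983/22 = 0.24538.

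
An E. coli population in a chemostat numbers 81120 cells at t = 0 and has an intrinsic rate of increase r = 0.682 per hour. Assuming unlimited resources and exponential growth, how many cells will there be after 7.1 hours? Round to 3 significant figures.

N(t) = N₀·e^(rt) = 81120 × e^(0.682×7.1) = 81120 × e^4.842.
e^4.842 ≈ 126.75, so N ≈ 81120 × 126.75 = 1.028179×10^7.

10300000 cells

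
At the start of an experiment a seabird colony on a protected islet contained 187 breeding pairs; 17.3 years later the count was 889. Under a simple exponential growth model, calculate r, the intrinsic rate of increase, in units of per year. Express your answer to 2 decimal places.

0.09 per year

From N(t) = N₀·e^(rt): e^(r·17.3) = 889/187 = 4.754.
r·17.3 = ln(4.754) = 1.559, so r = 1.559/17.3 = 0.090115.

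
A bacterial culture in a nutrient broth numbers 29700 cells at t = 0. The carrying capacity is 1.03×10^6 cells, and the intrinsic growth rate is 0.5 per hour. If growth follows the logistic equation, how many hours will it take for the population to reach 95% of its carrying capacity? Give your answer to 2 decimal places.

A = (K − N₀)/N₀ = (1.03×10^6 − 29700)/29700 = 33.68.
Solve 1.03×10^6/(1 + 33.68·e^(−0.5t)) = 978500: 1 + 33.68·e^(−0.5t) = 1.0526, so e^(−0.5t) = 0.00156269.
−0.5·t = ln(0.00156269) = -6.4613, so t = 6.4613/0.5 = 12.923.

12.92 hours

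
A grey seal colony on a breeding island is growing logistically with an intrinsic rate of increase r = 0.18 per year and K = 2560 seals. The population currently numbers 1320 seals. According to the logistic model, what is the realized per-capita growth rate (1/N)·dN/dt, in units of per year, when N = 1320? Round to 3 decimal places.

(1/N)·dN/dt = r(1 − N/K) = 0.18 × (1 − 1320/2560).
= 0.18 × 0.48438 = 0.087188.

0.087 per year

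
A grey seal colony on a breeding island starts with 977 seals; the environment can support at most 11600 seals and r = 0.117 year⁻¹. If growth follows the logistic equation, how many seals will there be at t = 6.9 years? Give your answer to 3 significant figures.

A = (K − N₀)/N₀ = (11600 − 977)/977 = 10.873.
N(t) = K/(1 + A·e^(−rt)) = 11600/(1 + 10.873×e^(−0.117×6.9)).
e^(−0.8073) = 0.44606; denominator = 1 + 10.873×0.44606 = 5.8501.
N = 11600/5.8501 = 1982.89.

1980 seals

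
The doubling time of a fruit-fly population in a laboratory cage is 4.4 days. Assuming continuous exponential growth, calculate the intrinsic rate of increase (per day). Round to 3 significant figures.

r = ln(2)/t_d = 0.6931/4.4 = 0.15753.

0.158 per day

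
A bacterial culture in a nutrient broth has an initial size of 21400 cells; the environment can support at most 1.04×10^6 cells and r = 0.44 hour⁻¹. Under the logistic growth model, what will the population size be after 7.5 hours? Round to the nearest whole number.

A = (K − N₀)/N₀ = (1.04×10^6 − 21400)/21400 = 47.598.
N(t) = K/(1 + A·e^(−rt)) = 1.04×10^6/(1 + 47.598×e^(−0.44×7.5)).
e^(−3.3) = 0.036883; denominator = 1 + 47.598×0.036883 = 2.7556.
N = 1.04×10^6/2.7556 = 377417.

377417 cells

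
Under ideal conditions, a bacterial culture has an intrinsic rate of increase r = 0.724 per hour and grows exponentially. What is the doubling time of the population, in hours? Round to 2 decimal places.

Doubling time t_d = ln(2)/r = 0.6931/0.724 = 0.95739.

0.96 hours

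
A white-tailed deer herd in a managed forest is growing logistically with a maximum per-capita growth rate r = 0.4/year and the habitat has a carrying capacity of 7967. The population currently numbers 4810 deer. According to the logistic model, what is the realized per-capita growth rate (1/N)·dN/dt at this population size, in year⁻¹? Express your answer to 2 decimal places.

(1/N)·dN/dt = r(1 − N/K) = 0.4 × (1 − 4810/7967).
= 0.4 × 0.39626 = 0.1585.

0.16 per year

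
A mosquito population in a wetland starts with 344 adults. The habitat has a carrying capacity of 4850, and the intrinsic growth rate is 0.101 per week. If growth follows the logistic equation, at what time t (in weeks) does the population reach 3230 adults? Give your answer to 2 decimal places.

A = (K − N₀)/N₀ = (4850 − 344)/344 = 13.099.
Solve 4850/(1 + 13.099·e^(−0.101t)) = 3230: 1 + 13.099·e^(−0.101t) = 1.5015, so e^(−0.101t) = 0.0382895.
−0.101·t = ln(0.0382895) = -3.2626, so t = 3.2626/0.101 = 32.303.

32.30 weeks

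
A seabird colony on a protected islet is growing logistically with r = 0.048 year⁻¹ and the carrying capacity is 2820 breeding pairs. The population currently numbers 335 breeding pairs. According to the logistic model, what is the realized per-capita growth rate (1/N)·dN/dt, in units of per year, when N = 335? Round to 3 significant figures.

(1/N)·dN/dt = r(1 − N/K) = 0.048 × (1 − 335/2820).
= 0.048 × 0.88121 = 0.042298.

0.0423 per year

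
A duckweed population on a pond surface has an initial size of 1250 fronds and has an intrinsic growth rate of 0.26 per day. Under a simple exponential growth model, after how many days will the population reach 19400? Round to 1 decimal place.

Set N₀·e^(rt) = 19400: e^(0.26·t) = 19400/1250 = 15.52.
0.26·t = ln(15.52) = 2.7421, so t = 2.7421/0.26 = 10.547.

10.5 days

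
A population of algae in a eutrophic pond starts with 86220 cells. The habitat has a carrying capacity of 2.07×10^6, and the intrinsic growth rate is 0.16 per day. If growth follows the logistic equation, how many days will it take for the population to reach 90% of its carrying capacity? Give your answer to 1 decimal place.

33.3 days

A = (K − N₀)/N₀ = (2.07×10^6 − 86220)/86220 = 23.008.
Solve 2.07×10^6/(1 + 23.008·e^(−0.16t)) = 1.863×10^6: 1 + 23.008·e^(−0.16t) = 1.1111, so e^(−0.16t) = 0.00482916.
−0.16·t = ln(0.00482916) = -5.3331, so t = 5.3331/0.16 = 33.332.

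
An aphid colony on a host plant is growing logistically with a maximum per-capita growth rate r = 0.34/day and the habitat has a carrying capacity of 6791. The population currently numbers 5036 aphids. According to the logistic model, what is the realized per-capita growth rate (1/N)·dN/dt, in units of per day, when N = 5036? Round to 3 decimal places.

(1/N)·dN/dt = r(1 − N/K) = 0.34 × (1 − 5036/6791).
= 0.34 × 0.25843 = 0.087866.

0.088 per day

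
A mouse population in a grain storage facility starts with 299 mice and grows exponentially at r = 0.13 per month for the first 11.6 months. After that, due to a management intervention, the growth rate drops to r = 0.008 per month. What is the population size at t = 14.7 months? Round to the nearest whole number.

1385 mice

Phase 1: N(11.6) = 299·e^(0.13×11.6) = 299·e^1.508 = 1350.79.
Phase 2 runs for 14.7 − 11.6 = 3.1 months at r = 0.008.
N(14.7) = 1350.79·e^(0.008×3.1) = 1350.79·e^0.0248 = 1384.71.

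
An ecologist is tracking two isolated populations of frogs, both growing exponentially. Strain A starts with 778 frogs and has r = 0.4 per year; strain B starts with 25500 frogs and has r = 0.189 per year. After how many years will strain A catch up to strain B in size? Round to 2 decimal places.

16.54 years

Set 778·e^(0.4t) = 25500·e^(0.189t).
e^((0.4 − 0.189)t) = 25500/778 → e^(0.211·t) = 32.776.
0.211·t = ln(32.776) = 3.4897, so t = 3.4897/0.211 = 16.539.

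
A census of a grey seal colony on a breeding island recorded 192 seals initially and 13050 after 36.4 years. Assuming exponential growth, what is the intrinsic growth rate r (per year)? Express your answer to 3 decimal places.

0.116 per year

From N(t) = N₀·e^(rt): e^(r·36.4) = 13050/192 = 67.969.
r·36.4 = ln(67.969) = 4.219, so r = 4.219/36.4 = 0.11591.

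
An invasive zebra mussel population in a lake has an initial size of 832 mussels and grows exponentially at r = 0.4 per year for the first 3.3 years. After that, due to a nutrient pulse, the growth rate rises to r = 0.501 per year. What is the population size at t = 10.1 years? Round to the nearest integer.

93961 mussels

Phase 1: N(3.3) = 832·e^(0.4×3.3) = 832·e^1.32 = 3114.53.
Phase 2 runs for 10.1 − 3.3 = 6.8 years at r = 0.501.
N(10.1) = 3114.53·e^(0.501×6.8) = 3114.53·e^3.407 = 93960.8.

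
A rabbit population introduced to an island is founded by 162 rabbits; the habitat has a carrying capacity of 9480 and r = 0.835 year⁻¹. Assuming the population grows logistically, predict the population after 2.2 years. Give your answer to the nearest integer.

933 rabbits

A = (K − N₀)/N₀ = (9480 − 162)/162 = 57.519.
N(t) = K/(1 + A·e^(−rt)) = 9480/(1 + 57.519×e^(−0.835×2.2)).
e^(−1.837) = 0.15929; denominator = 1 + 57.519×0.15929 = 10.162.
N = 9480/10.162 = 932.852.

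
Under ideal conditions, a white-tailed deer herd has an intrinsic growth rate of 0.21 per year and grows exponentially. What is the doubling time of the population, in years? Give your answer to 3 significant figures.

Doubling time t_d = ln(2)/r = 0.6931/0.21 = 3.3007.

3.30 years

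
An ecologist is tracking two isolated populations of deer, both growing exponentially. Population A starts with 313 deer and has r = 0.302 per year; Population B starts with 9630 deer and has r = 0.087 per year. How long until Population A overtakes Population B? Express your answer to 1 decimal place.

Set 313·e^(0.302t) = 9630·e^(0.087t).
e^((0.302 − 0.087)t) = 9630/313 → e^(0.215·t) = 30.767.
0.215·t = ln(30.767) = 3.4264, so t = 3.4264/0.215 = 15.937.

15.9 years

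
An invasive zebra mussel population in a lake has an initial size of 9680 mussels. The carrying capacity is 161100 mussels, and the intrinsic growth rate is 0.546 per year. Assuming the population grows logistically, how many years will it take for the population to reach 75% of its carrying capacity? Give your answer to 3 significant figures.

A = (K − N₀)/N₀ = (161100 − 9680)/9680 = 15.643.
Solve 161100/(1 + 15.643·e^(−0.546t)) = 120825: 1 + 15.643·e^(−0.546t) = 1.3333, so e^(−0.546t) = 0.0213094.
−0.546·t = ln(0.0213094) = -3.8486, so t = 3.8486/0.546 = 7.0487.

7.05 years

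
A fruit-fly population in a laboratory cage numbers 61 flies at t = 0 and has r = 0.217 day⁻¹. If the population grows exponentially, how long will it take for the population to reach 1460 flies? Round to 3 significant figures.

Set N₀·e^(rt) = 1460: e^(0.217·t) = 1460/61 = 23.934.
0.217·t = ln(23.934) = 3.1753, so t = 3.1753/0.217 = 14.633.

14.6 days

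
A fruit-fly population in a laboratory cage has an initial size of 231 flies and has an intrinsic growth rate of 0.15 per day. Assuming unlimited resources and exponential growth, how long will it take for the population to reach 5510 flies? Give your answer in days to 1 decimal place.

21.1 days

Set N₀·e^(rt) = 5510: e^(0.15·t) = 5510/231 = 23.853.
0.15·t = ln(23.853) = 3.1719, so t = 3.1719/0.15 = 21.146.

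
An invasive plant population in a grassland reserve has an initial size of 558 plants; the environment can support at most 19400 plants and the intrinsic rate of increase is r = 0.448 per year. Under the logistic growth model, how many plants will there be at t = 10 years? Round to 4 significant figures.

A = (K − N₀)/N₀ = (19400 − 558)/558 = 33.767.
N(t) = K/(1 + A·e^(−rt)) = 19400/(1 + 33.767×e^(−0.448×10)).
e^(−4.48) = 0.011333; denominator = 1 + 33.767×0.011333 = 1.3827.
N = 19400/1.3827 = 14030.6.

14030 plants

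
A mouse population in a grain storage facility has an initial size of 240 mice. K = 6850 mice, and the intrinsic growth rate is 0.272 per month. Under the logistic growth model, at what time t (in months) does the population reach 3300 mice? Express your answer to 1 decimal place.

A = (K − N₀)/N₀ = (6850 − 240)/240 = 27.542.
Solve 6850/(1 + 27.542·e^(−0.272t)) = 3300: 1 + 27.542·e^(−0.272t) = 2.0758, so e^(−0.272t) = 0.0390593.
−0.272·t = ln(0.0390593) = -3.2427, so t = 3.2427/0.272 = 11.922.

11.9 months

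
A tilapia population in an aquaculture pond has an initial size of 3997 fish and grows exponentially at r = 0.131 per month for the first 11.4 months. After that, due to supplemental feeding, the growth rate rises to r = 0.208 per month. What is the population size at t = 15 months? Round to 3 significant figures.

37600 fish

Phase 1: N(11.4) = 3997·e^(0.131×11.4) = 3997·e^1.493 = 17795.5.
Phase 2 runs for 15 − 11.4 = 3.6 months at r = 0.208.
N(15) = 17795.5·e^(0.208×3.6) = 17795.5·e^0.7488 = 37627.8.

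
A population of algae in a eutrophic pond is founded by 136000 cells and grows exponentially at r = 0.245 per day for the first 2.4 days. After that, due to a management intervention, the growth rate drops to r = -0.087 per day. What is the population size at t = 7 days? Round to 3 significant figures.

Phase 1: N(2.4) = 136000·e^(0.245×2.4) = 136000·e^0.588 = 244852.
Phase 2 runs for 7 − 2.4 = 4.6 days at r = -0.087.
N(7) = 244852·e^(-0.087×4.6) = 244852·e^-0.4002 = 164097.

164000 cells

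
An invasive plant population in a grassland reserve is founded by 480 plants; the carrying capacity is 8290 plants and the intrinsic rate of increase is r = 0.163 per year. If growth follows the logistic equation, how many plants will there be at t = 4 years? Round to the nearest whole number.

875 plants

A = (K − N₀)/N₀ = (8290 − 480)/480 = 16.271.
N(t) = K/(1 + A·e^(−rt)) = 8290/(1 + 16.271×e^(−0.163×4)).
e^(−0.652) = 0.521; denominator = 1 + 16.271×0.521 = 9.4771.
N = 8290/9.4771 = 874.736.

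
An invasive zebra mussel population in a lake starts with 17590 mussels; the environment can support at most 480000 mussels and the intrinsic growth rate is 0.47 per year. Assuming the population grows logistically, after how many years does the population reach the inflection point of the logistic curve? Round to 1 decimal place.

Logistic growth is fastest at N = K/2 = 240000.
A = (K − N₀)/N₀ = 26.288. Set K/(1 + A·e^(−rt)) = K/2 → A·e^(−rt) = 1.
e^(−0.47t) = 1/26.288 = 0.0380398, so t = ln(26.288)/0.47 = 3.2691/0.47 = 6.9556.

7.0 years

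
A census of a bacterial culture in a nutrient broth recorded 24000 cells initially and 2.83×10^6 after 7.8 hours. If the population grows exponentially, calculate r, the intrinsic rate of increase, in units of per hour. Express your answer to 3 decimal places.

From N(t) = N₀·e^(rt): e^(r·7.8) = 2.83×10^6/24000 = 117.92.
r·7.8 = ln(117.92) = 4.77, so r = 4.77/7.8 = 0.61154.

0.612 per hour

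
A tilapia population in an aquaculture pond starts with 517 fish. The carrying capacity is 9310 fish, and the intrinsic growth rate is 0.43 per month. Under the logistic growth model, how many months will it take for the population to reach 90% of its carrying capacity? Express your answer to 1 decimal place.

11.7 months

A = (K − N₀)/N₀ = (9310 − 517)/517 = 17.008.
Solve 9310/(1 + 17.008·e^(−0.43t)) = 8379: 1 + 17.008·e^(−0.43t) = 1.1111, so e^(−0.43t) = 0.00653297.
−0.43·t = ln(0.00653297) = -5.0309, so t = 5.0309/0.43 = 11.7.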